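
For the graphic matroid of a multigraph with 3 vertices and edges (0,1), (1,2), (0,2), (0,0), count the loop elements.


In a graphic matroid, a loop is a self-loop edge (u,u) with rank 0.
Examining all 4 edges for self-loops...
Self-loops found: (0,0)
Number of loops = 1.

1


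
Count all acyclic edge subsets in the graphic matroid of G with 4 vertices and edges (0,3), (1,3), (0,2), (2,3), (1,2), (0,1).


An independent set in a graphic matroid is an acyclic edge subset.
G has 4 vertices and 6 edges.
Enumerate all 2^6 = 64 subsets, checking for acyclicity.
Total independent sets = 38.

38


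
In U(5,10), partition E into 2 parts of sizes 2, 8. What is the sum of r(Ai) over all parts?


r(Ai) = min(|Ai|, 5) for each part.
Sum = min(2,5) + min(8,5)
    = 2 + 5
    = 7.

7


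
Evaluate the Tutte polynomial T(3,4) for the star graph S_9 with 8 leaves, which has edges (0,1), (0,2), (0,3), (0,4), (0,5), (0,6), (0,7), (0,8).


A star on 9 vertices is a tree with 8 edges.
T(x,y) = x^(8) for any tree.
T(3,4) = 3^8 = 6561.

6561


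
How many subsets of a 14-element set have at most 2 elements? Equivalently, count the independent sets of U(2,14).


Independent sets of U(2,14) are all subsets of size <= 2.
Count = C(14,0) + C(14,1) + C(14,2)
     = 1 + 14 + 91
     = 106.

106


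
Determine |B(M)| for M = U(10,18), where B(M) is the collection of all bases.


Bases of U(10,18) are all 10-element subsets of the 18-element ground set.
Number of bases = C(18,10).
C(18,10) = 18! / (10! * 8!) = 43758.

43758


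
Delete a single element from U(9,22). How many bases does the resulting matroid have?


Deleting e from U(9,22) gives U(9,21) since n > r.
Bases of U(9,21) = (21 choose 9) = 293930.

293930


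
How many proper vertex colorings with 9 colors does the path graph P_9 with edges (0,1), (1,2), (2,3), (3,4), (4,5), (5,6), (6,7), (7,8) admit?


P(P_9, k) = k * (k-1)^(8).
P(9) = 9 * 8^8 = 9 * 16777216 = 150994944.

150994944


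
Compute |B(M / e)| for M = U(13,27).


Contracting e from U(13,27) gives U(12,26).
Bases of U(12,26) = C(26,12) = 26! / (12! * 14!) = 9657700.

9657700


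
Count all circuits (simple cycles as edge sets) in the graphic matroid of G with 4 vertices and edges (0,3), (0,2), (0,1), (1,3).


A circuit in a graphic matroid = edge set of a simple cycle.
G has 4 vertices and 4 edges.
Enumerating all minimal edge subsets forming cycles...
Total circuits found: 1.

1


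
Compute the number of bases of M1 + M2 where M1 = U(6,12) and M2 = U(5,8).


Bases of a direct sum M1 + M2: |B| = |B(M1)| * |B(M2)|.
|B(U(6,12))| = C(12,6) = 924.
|B(U(5,8))| = C(8,5) = 56.
Total bases = 924 * 56 = 51744.

51744


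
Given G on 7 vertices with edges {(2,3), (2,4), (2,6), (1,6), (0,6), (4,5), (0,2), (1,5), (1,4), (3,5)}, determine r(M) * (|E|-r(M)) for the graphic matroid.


r(M) = |V| - c = 7 - 1 = 6.
nullity = |E| - r(M) = 10 - 6 = 4.
Product = 6 * 4 = 24.

24


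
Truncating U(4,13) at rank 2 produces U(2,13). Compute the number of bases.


Truncating U(4,13) to rank 2 gives U(2,13).
Bases of U(2,13) are all 2-element subsets of 13 elements.
Number of bases = C(13,2) = (13 * 12) / (1 * 2) = 78.

78


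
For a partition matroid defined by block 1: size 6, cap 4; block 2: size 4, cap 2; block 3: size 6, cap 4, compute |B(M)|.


A basis picks exactly ci elements from block i.
Number of bases = product of C(|Si|, ci).
= C(6,4) * C(4,2) * C(6,4)
= 15 * 6 * 15
= 1350.

1350


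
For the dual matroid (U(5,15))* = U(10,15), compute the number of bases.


The dual of U(r,n) is U(n-r, n) = U(10,15).
Bases of U(10,15) are all (10)-element subsets.
|B(M*)| = C(15,10) = 15! / (10! * 5!) = 3003.

3003


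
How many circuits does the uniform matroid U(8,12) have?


In U(8,12), circuits are the (9)-element subsets.
Any set of 9 elements is dependent, and removing any one element gives
an independent set of size 8, so it is a minimal dependent set.
Number of circuits = (12 choose 9) = 220.

220


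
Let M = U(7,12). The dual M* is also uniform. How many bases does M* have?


The dual of U(r,n) is U(n-r, n) = U(5,12).
Bases of U(5,12) are all (5)-element subsets.
|B(M*)| = (12 choose 5) = 792.

792


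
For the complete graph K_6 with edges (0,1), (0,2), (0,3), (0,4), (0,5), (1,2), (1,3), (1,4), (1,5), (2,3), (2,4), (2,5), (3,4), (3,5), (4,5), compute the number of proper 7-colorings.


P(K_6, k) = k(k-1)(k-2)...(k-5).
P(7) = (7) * (6) * (5) * (4) * (3) * (2) = 5040.

5040


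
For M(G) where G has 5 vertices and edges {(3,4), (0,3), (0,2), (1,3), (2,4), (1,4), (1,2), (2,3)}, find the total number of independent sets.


An independent set in a graphic matroid is an acyclic edge subset.
G has 5 vertices and 8 edges.
Enumerate all 2^8 = 256 subsets, checking for acyclicity.
Total independent sets = 128.

128


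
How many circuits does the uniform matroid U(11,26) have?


In U(11,26), circuits are the (12)-element subsets.
Any set of 12 elements is dependent, and removing any one element gives
an independent set of size 11, so it is a minimal dependent set.
Number of circuits = C(26,12) = 9657700.

9657700


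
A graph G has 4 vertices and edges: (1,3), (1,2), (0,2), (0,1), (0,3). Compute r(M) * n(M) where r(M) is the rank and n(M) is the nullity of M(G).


r(M) = |V| - c = 4 - 1 = 3.
nullity = |E| - r(M) = 5 - 3 = 2.
Product = 3 * 2 = 6.

6


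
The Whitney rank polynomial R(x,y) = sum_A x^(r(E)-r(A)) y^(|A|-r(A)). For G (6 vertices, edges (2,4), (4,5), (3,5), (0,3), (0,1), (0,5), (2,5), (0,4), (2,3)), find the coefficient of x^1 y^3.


R(x,y) = sum over A in 2^E of x^(r(E)-r(A)) * y^(|A|-r(A)).
G has 6 vertices, 9 edges. r(E) = 5.
Enumerate all 2^9 = 512 subsets.
Count subsets with r(E)-r(A)=1 and |A|-r(A)=3: 8.

8


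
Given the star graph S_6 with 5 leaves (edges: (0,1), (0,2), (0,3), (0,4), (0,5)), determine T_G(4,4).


A star on 6 vertices is a tree with 5 edges.
T(x,y) = x^(5) for any tree.
T(4,4) = 4^5 = 1024.

1024


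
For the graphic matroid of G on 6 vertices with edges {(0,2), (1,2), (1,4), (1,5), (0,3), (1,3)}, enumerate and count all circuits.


A circuit in a graphic matroid = edge set of a simple cycle.
G has 6 vertices and 6 edges.
Enumerating all minimal edge subsets forming cycles...
Total circuits found: 1.

1


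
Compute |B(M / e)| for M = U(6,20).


Contracting e from U(6,20) gives U(5,19).
Bases of U(5,19) = (19 choose 5) = 11628.

11628


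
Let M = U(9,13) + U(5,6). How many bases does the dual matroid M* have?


(M1+M2)* = M1* + M2*.
M1* = U(4,13), bases: C(13,4) = 715.
M2* = U(1,6), bases: C(6,1) = 6.
|B(M*)| = 715 * 6 = 4290.

4290


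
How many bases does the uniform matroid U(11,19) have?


Bases of U(11,19) are all 11-element subsets of the 19-element ground set.
Number of bases = C(19,11).
(19 choose 11) = 75582.

75582


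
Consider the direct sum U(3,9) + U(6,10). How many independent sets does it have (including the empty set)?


For a direct sum, |I(M1+M2)| = |I(M1)| * |I(M2)|.
|I(U(3,9))| = sum C(9,k) for k=0..3 = 130.
|I(U(6,10))| = sum C(10,k) for k=0..6 = 848.
Total = 130 * 848 = 110240.

110240


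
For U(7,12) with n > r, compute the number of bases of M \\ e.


Deleting e from U(7,12) gives U(7,11) since n > r.
Bases of U(7,11) = C(11,7) = 330.

330


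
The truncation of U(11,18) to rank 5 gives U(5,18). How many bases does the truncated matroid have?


Truncating U(11,18) to rank 5 gives U(5,18).
Bases of U(5,18) are all 5-element subsets of 18 elements.
Number of bases = (18 choose 5) = 8568.

8568


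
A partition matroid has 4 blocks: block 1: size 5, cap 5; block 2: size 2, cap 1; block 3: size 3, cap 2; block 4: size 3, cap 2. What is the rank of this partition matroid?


Rank of a partition matroid = sum of min(|Si|, ci) for each block.
= min(5,5) + min(2,1) + min(3,2) + min(3,2)
= 5 + 1 + 2 + 2
= 10.

10


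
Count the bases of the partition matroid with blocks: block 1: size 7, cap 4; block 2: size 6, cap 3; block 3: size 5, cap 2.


A basis picks exactly ci elements from block i.
Number of bases = product of C(|Si|, ci).
= C(7,4) * C(6,3) * C(5,2)
= 35 * 20 * 10
= 7000.

7000


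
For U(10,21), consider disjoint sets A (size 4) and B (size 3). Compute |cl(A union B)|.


|A union B| = 4 + 3 = 7 (disjoint).
In U(10,21), cl(S) = S if |S| < 10, else cl(S) = E.
Since 7 < 10, cl(A union B) = A union B.
|cl(A union B)| = 7.

7


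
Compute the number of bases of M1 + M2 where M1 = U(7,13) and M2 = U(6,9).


Bases of a direct sum M1 + M2: |B| = |B(M1)| * |B(M2)|.
|B(U(7,13))| = C(13,7) = 1716.
|B(U(6,9))| = C(9,6) = 84.
Total bases = 1716 * 84 = 144144.

144144


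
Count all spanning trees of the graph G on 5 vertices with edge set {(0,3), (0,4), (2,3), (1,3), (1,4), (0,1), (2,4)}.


By Kirchhoff's matrix tree theorem, the number of spanning trees equals
the determinant of any cofactor of the Laplacian matrix L.
G has 5 vertices and 7 edges.
Computing the (4 x 4) cofactor determinant gives 24.

24


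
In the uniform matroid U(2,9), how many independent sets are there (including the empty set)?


Independent sets of U(2,9) are all subsets of size <= 2.
Count = (9 choose 0) + (9 choose 1) + (9 choose 2)
     = 1 + 9 + 36
     = 46.

46


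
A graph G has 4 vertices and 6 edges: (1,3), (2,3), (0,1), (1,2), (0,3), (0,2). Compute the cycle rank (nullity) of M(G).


Cycle rank (nullity) = |E| - r(M) = |E| - (|V| - c).
|E| = 6, |V| = 4, c = 1.
Nullity = 6 - (4 - 1) = 6 - 3 = 3.

3


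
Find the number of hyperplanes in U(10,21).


Hyperplanes of U(10,21) are flats of rank 9.
In a uniform matroid, these are exactly the (9)-element subsets.
Count = C(21,9) = 21! / (9! * 12!) = 293930.

293930


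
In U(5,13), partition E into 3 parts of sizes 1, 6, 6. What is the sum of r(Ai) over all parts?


r(Ai) = min(|Ai|, 5) for each part.
Sum = min(1,5) + min(6,5) + min(6,5)
    = 1 + 5 + 5
    = 11.

11


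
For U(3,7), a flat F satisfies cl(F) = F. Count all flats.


Flats of U(3,7): every subset of size < 3 is a flat, plus E itself.
Count = C(7,0) + C(7,1) + C(7,2) + 1
     = 1 + 7 + 21 + 1
     = 30.

30


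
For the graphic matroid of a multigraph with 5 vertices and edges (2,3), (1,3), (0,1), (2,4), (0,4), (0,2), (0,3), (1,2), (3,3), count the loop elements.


In a graphic matroid, a loop is a self-loop edge (u,u) with rank 0.
Examining all 9 edges for self-loops...
Self-loops found: (3,3)
Number of loops = 1.

1


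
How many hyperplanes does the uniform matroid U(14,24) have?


Hyperplanes of U(14,24) are flats of rank 13.
In a uniform matroid, these are exactly the (13)-element subsets.
Count = C(24,13) = 2496144.

2496144


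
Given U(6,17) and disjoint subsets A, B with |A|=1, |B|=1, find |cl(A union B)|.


|A union B| = 1 + 1 = 2 (disjoint).
In U(6,17), cl(S) = S if |S| < 6, else cl(S) = E.
Since 2 < 6, cl(A union B) = A union B.
|cl(A union B)| = 2.

2


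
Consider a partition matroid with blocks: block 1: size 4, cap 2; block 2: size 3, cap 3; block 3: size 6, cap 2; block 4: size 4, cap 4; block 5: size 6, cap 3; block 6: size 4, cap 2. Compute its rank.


Rank of a partition matroid = sum of min(|Si|, ci) for each block.
= min(4,2) + min(3,3) + min(6,2) + min(4,4) + min(6,3) + min(4,2)
= 2 + 3 + 2 + 4 + 3 + 2
= 16.

16


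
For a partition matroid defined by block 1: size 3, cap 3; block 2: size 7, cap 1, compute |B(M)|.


A basis picks exactly ci elements from block i.
Number of bases = product of C(|Si|, ci).
= C(3,3) * C(7,1)
= 1 * 7
= 7.

7


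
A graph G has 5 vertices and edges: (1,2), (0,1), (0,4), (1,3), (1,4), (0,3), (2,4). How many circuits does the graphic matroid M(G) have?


A circuit in a graphic matroid = edge set of a simple cycle.
G has 5 vertices and 7 edges.
Enumerating all minimal edge subsets forming cycles...
Total circuits found: 6.

6


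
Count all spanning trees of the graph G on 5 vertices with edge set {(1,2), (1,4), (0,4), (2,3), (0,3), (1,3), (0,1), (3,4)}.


By Kirchhoff's matrix tree theorem, the number of spanning trees equals
the determinant of any cofactor of the Laplacian matrix L.
G has 5 vertices and 8 edges.
Computing the (4 x 4) cofactor determinant gives 40.

40


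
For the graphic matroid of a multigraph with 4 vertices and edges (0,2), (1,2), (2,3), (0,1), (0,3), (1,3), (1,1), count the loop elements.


In a graphic matroid, a loop is a self-loop edge (u,u) with rank 0.
Examining all 7 edges for self-loops...
Self-loops found: (1,1)
Number of loops = 1.

1


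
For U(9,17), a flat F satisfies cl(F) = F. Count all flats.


Flats of U(9,17): every subset of size < 9 is a flat, plus E itself.
Count = (17 choose 0) + (17 choose 1) + (17 choose 2) + (17 choose 3) + (17 choose 4) + (17 choose 5) + (17 choose 6) + (17 choose 7) + (17 choose 8) + 1
     = 1 + 17 + 136 + 680 + 2380 + 6188 + 12376 + 19448 + 24310 + 1
     = 65537.

65537


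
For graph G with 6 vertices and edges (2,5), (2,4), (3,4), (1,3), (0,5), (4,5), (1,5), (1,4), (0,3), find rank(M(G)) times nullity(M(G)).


r(M) = |V| - c = 6 - 1 = 5.
nullity = |E| - r(M) = 9 - 5 = 4.
Product = 5 * 4 = 20.

20


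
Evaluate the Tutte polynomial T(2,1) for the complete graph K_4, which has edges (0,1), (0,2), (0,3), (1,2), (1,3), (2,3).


T(K_4; x,y) = x^3 + 3x^2 + 4xy + 2x + y^3 + 3y^2 + 2y.
Substituting x=2, y=1:
= 8 + 12 + 8 + 4 + 1 + 3 + 2
= 38.

38


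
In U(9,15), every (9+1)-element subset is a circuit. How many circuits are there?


In U(9,15), circuits are the (10)-element subsets.
Any set of 10 elements is dependent, and removing any one element gives
an independent set of size 9, so it is a minimal dependent set.
Number of circuits = C(15,10) = 15! / (10! * 5!) = 3003.

3003


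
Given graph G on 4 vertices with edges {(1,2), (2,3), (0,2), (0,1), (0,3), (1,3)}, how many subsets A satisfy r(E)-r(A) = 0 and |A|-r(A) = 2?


R(x,y) = sum over A in 2^E of x^(r(E)-r(A)) * y^(|A|-r(A)).
G has 4 vertices, 6 edges. r(E) = 3.
Enumerate all 2^6 = 64 subsets.
Count subsets with r(E)-r(A)=0 and |A|-r(A)=2: 6.

6


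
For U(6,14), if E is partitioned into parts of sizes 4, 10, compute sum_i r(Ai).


r(Ai) = min(|Ai|, 6) for each part.
Sum = min(4,6) + min(10,6)
    = 4 + 6
    = 10.

10


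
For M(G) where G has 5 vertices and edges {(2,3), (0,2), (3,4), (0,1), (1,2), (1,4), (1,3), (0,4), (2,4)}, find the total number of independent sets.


An independent set in a graphic matroid is an acyclic edge subset.
G has 5 vertices and 9 edges.
Enumerate all 2^9 = 512 subsets, checking for acyclicity.
Total independent sets = 198.

198


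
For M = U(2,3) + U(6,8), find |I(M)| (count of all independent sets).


For a direct sum, |I(M1+M2)| = |I(M1)| * |I(M2)|.
|I(U(2,3))| = sum C(3,k) for k=0..2 = 7.
|I(U(6,8))| = sum C(8,k) for k=0..6 = 247.
Total = 7 * 247 = 1729.

1729


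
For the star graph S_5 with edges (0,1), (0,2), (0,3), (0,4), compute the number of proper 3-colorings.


P(tree, k) = k * (k-1)^(4) for any tree on 5 vertices.
P(3) = 3 * 2^4 = 3 * 16 = 48.

48


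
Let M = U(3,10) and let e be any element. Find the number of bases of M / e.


Contracting e from U(3,10) gives U(2,9).
Bases of U(2,9) = C(9,2) = (9 * 8) / (1 * 2) = 36.

36


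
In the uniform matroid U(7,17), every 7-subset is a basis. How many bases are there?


Bases of U(7,17) are all 7-element subsets of the 17-element ground set.
Number of bases = C(17,7).
C(17,7) = 17! / (7! * 10!) = 19448.

19448


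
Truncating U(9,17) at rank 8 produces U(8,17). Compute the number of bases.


Truncating U(9,17) to rank 8 gives U(8,17).
Bases of U(8,17) are all 8-element subsets of 17 elements.
Number of bases = C(17,8) = 24310.

24310


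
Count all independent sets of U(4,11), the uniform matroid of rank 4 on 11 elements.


Independent sets of U(4,11) are all subsets of size <= 4.
Count = C(11,0) + C(11,1) + C(11,2) + C(11,3) + C(11,4)
     = 1 + 11 + 55 + 165 + 330
     = 562.

562


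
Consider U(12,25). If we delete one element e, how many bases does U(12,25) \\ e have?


Deleting e from U(12,25) gives U(12,24) since n > r.
Bases of U(12,24) = C(24,12) = 2704156.

2704156


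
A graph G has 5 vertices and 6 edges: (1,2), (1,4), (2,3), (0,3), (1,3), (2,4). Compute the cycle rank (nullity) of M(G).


Cycle rank (nullity) = |E| - r(M) = |E| - (|V| - c).
|E| = 6, |V| = 5, c = 1.
Nullity = 6 - (5 - 1) = 6 - 4 = 2.

2


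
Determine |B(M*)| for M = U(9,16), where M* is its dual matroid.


The dual of U(r,n) is U(n-r, n) = U(7,16).
Bases of U(7,16) are all (7)-element subsets.
|B(M*)| = (16 choose 7) = 11440.

11440


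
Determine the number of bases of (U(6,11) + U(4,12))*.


(M1+M2)* = M1* + M2*.
M1* = U(5,11), bases: C(11,5) = 462.
M2* = U(8,12), bases: C(12,8) = 495.
|B(M*)| = 462 * 495 = 228690.

228690


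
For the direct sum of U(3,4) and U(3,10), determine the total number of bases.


Bases of a direct sum M1 + M2: |B| = |B(M1)| * |B(M2)|.
|B(U(3,4))| = C(4,3) = 4.
|B(U(3,10))| = C(10,3) = 120.
Total bases = 4 * 120 = 480.

480


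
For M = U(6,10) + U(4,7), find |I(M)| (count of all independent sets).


For a direct sum, |I(M1+M2)| = |I(M1)| * |I(M2)|.
|I(U(6,10))| = sum C(10,k) for k=0..6 = 848.
|I(U(4,7))| = sum C(7,k) for k=0..4 = 99.
Total = 848 * 99 = 83952.

83952


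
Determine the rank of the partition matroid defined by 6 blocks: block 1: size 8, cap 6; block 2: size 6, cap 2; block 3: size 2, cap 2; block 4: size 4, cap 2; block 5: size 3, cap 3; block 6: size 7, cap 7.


Rank of a partition matroid = sum of min(|Si|, ci) for each block.
= min(8,6) + min(6,2) + min(2,2) + min(4,2) + min(3,3) + min(7,7)
= 6 + 2 + 2 + 2 + 3 + 7
= 22.

22


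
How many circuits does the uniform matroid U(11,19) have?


In U(11,19), circuits are the (12)-element subsets.
Any set of 12 elements is dependent, and removing any one element gives
an independent set of size 11, so it is a minimal dependent set.
Number of circuits = C(19,12) = 50388.

50388


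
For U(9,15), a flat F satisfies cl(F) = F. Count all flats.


Flats of U(9,15): every subset of size < 9 is a flat, plus E itself.
Count = C(15,0) + C(15,1) + C(15,2) + C(15,3) + C(15,4) + C(15,5) + C(15,6) + C(15,7) + C(15,8) + 1
     = 1 + 15 + 105 + 455 + 1365 + 3003 + 5005 + 6435 + 6435 + 1
     = 22820.

22820


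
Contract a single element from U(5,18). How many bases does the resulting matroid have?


Contracting e from U(5,18) gives U(4,17).
Bases of U(4,17) = C(17,4) = 17! / (4! * 13!) = 2380.

2380


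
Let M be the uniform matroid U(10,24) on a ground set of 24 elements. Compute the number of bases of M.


Bases of U(10,24) are all 10-element subsets of the 24-element ground set.
Number of bases = C(24,10).
C(24,10) = 1961256.

1961256


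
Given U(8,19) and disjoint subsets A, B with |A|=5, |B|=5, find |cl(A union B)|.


|A union B| = 5 + 5 = 10 (disjoint).
In U(8,19), cl(S) = S if |S| < 8, else cl(S) = E.
Since 10 >= 8, cl(A union B) = E.
|cl(A union B)| = 19.

19


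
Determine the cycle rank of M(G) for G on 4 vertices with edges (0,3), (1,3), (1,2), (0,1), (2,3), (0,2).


Cycle rank (nullity) = |E| - r(M) = |E| - (|V| - c).
|E| = 6, |V| = 4, c = 1.
Nullity = 6 - (4 - 1) = 6 - 3 = 3.

3


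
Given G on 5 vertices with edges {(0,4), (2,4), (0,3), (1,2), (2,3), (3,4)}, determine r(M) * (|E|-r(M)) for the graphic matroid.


r(M) = |V| - c = 5 - 1 = 4.
nullity = |E| - r(M) = 6 - 4 = 2.
Product = 4 * 2 = 8.

8


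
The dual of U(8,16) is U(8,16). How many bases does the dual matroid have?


The dual of U(r,n) is U(n-r, n) = U(8,16).
Bases of U(8,16) are all (8)-element subsets.
|B(M*)| = C(16,8) = 16! / (8! * 8!) = 12870.

12870


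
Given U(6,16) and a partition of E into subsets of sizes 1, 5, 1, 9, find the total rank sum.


r(Ai) = min(|Ai|, 6) for each part.
Sum = min(1,6) + min(5,6) + min(1,6) + min(9,6)
    = 1 + 5 + 1 + 6
    = 13.

13


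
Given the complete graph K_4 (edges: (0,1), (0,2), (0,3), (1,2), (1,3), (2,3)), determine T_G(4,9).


T(K_4; x,y) = x^3 + 3x^2 + 4xy + 2x + y^3 + 3y^2 + 2y.
Substituting x=4, y=9:
= 64 + 48 + 144 + 8 + 729 + 243 + 18
= 1254.

1254


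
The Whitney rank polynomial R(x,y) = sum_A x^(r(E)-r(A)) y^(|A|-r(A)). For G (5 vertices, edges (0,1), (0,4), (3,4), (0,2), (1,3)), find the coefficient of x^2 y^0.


R(x,y) = sum over A in 2^E of x^(r(E)-r(A)) * y^(|A|-r(A)).
G has 5 vertices, 5 edges. r(E) = 4.
Enumerate all 2^5 = 32 subsets.
Count subsets with r(E)-r(A)=2 and |A|-r(A)=0: 10.

10


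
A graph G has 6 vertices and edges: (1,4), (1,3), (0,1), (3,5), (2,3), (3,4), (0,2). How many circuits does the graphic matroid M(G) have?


A circuit in a graphic matroid = edge set of a simple cycle.
G has 6 vertices and 7 edges.
Enumerating all minimal edge subsets forming cycles...
Total circuits found: 3.

3


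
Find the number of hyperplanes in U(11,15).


Hyperplanes of U(11,15) are flats of rank 10.
In a uniform matroid, these are exactly the (10)-element subsets.
Count = (15 choose 10) = 3003.

3003


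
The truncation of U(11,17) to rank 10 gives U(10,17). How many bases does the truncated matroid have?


Truncating U(11,17) to rank 10 gives U(10,17).
Bases of U(10,17) are all 10-element subsets of 17 elements.
Number of bases = C(17,10) = 17! / (10! * 7!) = 19448.

19448


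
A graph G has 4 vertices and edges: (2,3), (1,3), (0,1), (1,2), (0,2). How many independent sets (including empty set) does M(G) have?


An independent set in a graphic matroid is an acyclic edge subset.
G has 4 vertices and 5 edges.
Enumerate all 2^5 = 32 subsets, checking for acyclicity.
Total independent sets = 24.

24


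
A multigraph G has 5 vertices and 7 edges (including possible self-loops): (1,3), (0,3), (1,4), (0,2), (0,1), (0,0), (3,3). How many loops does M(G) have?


In a graphic matroid, a loop is a self-loop edge (u,u) with rank 0.
Examining all 7 edges for self-loops...
Self-loops found: (0,0), (3,3)
Number of loops = 2.

2


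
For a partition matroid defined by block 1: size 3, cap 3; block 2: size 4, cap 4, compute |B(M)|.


A basis picks exactly ci elements from block i.
Number of bases = product of C(|Si|, ci).
= C(3,3) * C(4,4)
= 1 * 1
= 1.

1


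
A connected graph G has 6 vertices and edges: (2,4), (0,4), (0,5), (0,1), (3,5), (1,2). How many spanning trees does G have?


By Kirchhoff's matrix tree theorem, the number of spanning trees equals
the determinant of any cofactor of the Laplacian matrix L.
G has 6 vertices and 6 edges.
Computing the (5 x 5) cofactor determinant gives 4.

4


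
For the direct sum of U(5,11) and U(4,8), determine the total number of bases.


Bases of a direct sum M1 + M2: |B| = |B(M1)| * |B(M2)|.
|B(U(5,11))| = C(11,5) = 462.
|B(U(4,8))| = C(8,4) = 70.
Total bases = 462 * 70 = 32340.

32340


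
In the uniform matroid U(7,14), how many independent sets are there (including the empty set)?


Independent sets of U(7,14) are all subsets of size <= 7.
Count = (14 choose 0) + (14 choose 1) + (14 choose 2) + (14 choose 3) + (14 choose 4) + (14 choose 5) + (14 choose 6) + (14 choose 7)
     = 1 + 14 + 91 + 364 + 1001 + 2002 + 3003 + 3432
     = 9908.

9908


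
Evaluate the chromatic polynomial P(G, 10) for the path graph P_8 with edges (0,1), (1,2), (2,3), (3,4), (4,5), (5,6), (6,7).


P(P_8, k) = k * (k-1)^(7).
P(10) = 10 * 9^7 = 10 * 4782969 = 47829690.

47829690


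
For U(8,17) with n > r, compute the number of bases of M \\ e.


Deleting e from U(8,17) gives U(8,16) since n > r.
Bases of U(8,16) = C(16,8) = 12870.

12870


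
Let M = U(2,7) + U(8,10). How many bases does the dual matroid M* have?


(M1+M2)* = M1* + M2*.
M1* = U(5,7), bases: C(7,5) = 21.
M2* = U(2,10), bases: C(10,2) = 45.
|B(M*)| = 21 * 45 = 945.

945


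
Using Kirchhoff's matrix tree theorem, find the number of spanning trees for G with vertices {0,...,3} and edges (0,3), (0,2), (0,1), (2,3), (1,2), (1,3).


By Kirchhoff's matrix tree theorem, the number of spanning trees equals
the determinant of any cofactor of the Laplacian matrix L.
G has 4 vertices and 6 edges.
Computing the (3 x 3) cofactor determinant gives 16.

16


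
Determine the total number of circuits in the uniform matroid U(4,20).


In U(4,20), circuits are the (5)-element subsets.
Any set of 5 elements is dependent, and removing any one element gives
an independent set of size 4, so it is a minimal dependent set.
Number of circuits = (20 choose 5) = 15504.

15504


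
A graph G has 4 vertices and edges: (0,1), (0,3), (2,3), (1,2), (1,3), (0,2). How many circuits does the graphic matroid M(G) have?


A circuit in a graphic matroid = edge set of a simple cycle.
G has 4 vertices and 6 edges.
Enumerating all minimal edge subsets forming cycles...
Total circuits found: 7.

7


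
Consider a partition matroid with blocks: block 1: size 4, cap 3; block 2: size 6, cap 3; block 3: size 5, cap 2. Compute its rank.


Rank of a partition matroid = sum of min(|Si|, ci) for each block.
= min(4,3) + min(6,3) + min(5,2)
= 3 + 3 + 2
= 8.

8


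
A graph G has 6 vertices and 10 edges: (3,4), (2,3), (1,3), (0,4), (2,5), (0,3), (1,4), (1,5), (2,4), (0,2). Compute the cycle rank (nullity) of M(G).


Cycle rank (nullity) = |E| - r(M) = |E| - (|V| - c).
|E| = 10, |V| = 6, c = 1.
Nullity = 10 - (6 - 1) = 10 - 5 = 5.

5


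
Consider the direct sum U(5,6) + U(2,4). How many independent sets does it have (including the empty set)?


For a direct sum, |I(M1+M2)| = |I(M1)| * |I(M2)|.
|I(U(5,6))| = sum C(6,k) for k=0..5 = 63.
|I(U(2,4))| = sum C(4,k) for k=0..2 = 11.
Total = 63 * 11 = 693.

693


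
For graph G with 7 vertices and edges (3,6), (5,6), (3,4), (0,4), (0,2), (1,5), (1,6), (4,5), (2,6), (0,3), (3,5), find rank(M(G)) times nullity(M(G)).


r(M) = |V| - c = 7 - 1 = 6.
nullity = |E| - r(M) = 11 - 6 = 5.
Product = 6 * 5 = 30.

30


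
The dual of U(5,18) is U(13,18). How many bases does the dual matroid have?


The dual of U(r,n) is U(n-r, n) = U(13,18).
Bases of U(13,18) are all (13)-element subsets.
|B(M*)| = C(18,13) = 8568.

8568


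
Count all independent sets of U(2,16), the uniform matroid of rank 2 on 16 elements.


Independent sets of U(2,16) are all subsets of size <= 2.
Count = C(16,0) + C(16,1) + C(16,2)
     = 1 + 16 + 120
     = 137.

137


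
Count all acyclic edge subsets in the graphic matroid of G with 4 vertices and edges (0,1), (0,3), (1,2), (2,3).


An independent set in a graphic matroid is an acyclic edge subset.
G has 4 vertices and 4 edges.
Enumerate all 2^4 = 16 subsets, checking for acyclicity.
Total independent sets = 15.

15


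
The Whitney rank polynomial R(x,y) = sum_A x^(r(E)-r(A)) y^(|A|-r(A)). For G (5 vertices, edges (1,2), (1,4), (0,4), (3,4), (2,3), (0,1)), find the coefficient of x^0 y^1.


R(x,y) = sum over A in 2^E of x^(r(E)-r(A)) * y^(|A|-r(A)).
G has 5 vertices, 6 edges. r(E) = 4.
Enumerate all 2^6 = 64 subsets.
Count subsets with r(E)-r(A)=0 and |A|-r(A)=1: 6.

6


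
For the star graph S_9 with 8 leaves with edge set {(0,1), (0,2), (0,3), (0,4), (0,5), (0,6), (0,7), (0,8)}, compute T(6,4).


A star on 9 vertices is a tree with 8 edges.
T(x,y) = x^(8) for any tree.
T(6,4) = 6^8 = 1679616.

1679616


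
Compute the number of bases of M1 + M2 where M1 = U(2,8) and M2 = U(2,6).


Bases of a direct sum M1 + M2: |B| = |B(M1)| * |B(M2)|.
|B(U(2,8))| = C(8,2) = 28.
|B(U(2,6))| = C(6,2) = 15.
Total bases = 28 * 15 = 420.

420


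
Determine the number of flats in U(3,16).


Flats of U(3,16): every subset of size < 3 is a flat, plus E itself.
Count = C(16,0) + C(16,1) + C(16,2) + 1
     = 1 + 16 + 120 + 1
     = 138.

138


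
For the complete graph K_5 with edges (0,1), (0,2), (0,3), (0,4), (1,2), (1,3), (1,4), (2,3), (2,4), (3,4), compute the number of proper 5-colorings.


P(K_5, k) = k(k-1)(k-2)...(k-4).
P(5) = (5) * (4) * (3) * (2) * (1) = 120.

120


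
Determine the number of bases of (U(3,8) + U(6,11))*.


(M1+M2)* = M1* + M2*.
M1* = U(5,8), bases: C(8,5) = 56.
M2* = U(5,11), bases: C(11,5) = 462.
|B(M*)| = 56 * 462 = 25872.

25872


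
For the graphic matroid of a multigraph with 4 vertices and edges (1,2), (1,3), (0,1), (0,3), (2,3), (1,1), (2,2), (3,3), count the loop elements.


In a graphic matroid, a loop is a self-loop edge (u,u) with rank 0.
Examining all 8 edges for self-loops...
Self-loops found: (1,1), (2,2), (3,3)
Number of loops = 3.

3


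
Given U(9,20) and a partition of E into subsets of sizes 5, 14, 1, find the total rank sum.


r(Ai) = min(|Ai|, 9) for each part.
Sum = min(5,9) + min(14,9) + min(1,9)
    = 5 + 9 + 1
    = 15.

15


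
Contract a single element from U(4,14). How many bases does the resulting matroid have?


Contracting e from U(4,14) gives U(3,13).
Bases of U(3,13) = C(13,3) = (13 * 12 * 11) / (1 * 2 * 3) = 286.

286


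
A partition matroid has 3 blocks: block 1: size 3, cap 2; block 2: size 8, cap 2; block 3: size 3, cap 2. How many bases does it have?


A basis picks exactly ci elements from block i.
Number of bases = product of C(|Si|, ci).
= C(3,2) * C(8,2) * C(3,2)
= 3 * 28 * 3
= 252.

252


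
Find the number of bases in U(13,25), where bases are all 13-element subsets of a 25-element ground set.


Bases of U(13,25) are all 13-element subsets of the 25-element ground set.
Number of bases = C(25,13).
(25 choose 13) = 5200300.

5200300


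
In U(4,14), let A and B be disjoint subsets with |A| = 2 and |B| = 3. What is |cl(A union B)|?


|A union B| = 2 + 3 = 5 (disjoint).
In U(4,14), cl(S) = S if |S| < 4, else cl(S) = E.
Since 5 >= 4, cl(A union B) = E.
|cl(A union B)| = 14.

14


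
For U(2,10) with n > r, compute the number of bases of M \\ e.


Deleting e from U(2,10) gives U(2,9) since n > r.
Bases of U(2,9) = C(9,2) = 9! / (2! * 7!) = 36.

36


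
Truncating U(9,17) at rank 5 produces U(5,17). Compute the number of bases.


Truncating U(9,17) to rank 5 gives U(5,17).
Bases of U(5,17) are all 5-element subsets of 17 elements.
Number of bases = (17 choose 5) = 6188.

6188


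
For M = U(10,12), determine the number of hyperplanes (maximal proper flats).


Hyperplanes of U(10,12) are flats of rank 9.
In a uniform matroid, these are exactly the (9)-element subsets.
Count = C(12,9) = 220.

220


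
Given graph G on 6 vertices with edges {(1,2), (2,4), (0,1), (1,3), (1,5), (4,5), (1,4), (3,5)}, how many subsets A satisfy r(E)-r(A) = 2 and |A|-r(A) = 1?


R(x,y) = sum over A in 2^E of x^(r(E)-r(A)) * y^(|A|-r(A)).
G has 6 vertices, 8 edges. r(E) = 5.
Enumerate all 2^8 = 256 subsets.
Count subsets with r(E)-r(A)=2 and |A|-r(A)=1: 17.

17


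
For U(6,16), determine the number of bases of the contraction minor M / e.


Contracting e from U(6,16) gives U(5,15).
Bases of U(5,15) = (15 choose 5) = 3003.

3003


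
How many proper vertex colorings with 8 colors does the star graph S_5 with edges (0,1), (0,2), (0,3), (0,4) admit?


P(tree, k) = k * (k-1)^(4) for any tree on 5 vertices.
P(8) = 8 * 7^4 = 8 * 2401 = 19208.

19208


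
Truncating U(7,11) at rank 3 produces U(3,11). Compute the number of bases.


Truncating U(7,11) to rank 3 gives U(3,11).
Bases of U(3,11) are all 3-element subsets of 11 elements.
Number of bases = (11 choose 3) = 165.

165


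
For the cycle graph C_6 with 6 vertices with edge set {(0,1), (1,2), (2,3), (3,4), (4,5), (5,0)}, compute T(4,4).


T(C_6; x,y) = x + x^2 + ... + x^(5) + y.
T(4,4) = 4^1 + 4^2 + 4^3 + 4^4 + 4^5 + 4
= 4 + 16 + 64 + 256 + 1024 + 4
= 1368.

1368


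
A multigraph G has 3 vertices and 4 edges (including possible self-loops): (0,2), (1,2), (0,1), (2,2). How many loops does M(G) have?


In a graphic matroid, a loop is a self-loop edge (u,u) with rank 0.
Examining all 4 edges for self-loops...
Self-loops found: (2,2)
Number of loops = 1.

1


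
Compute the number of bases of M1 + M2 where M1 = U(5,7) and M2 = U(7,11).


Bases of a direct sum M1 + M2: |B| = |B(M1)| * |B(M2)|.
|B(U(5,7))| = C(7,5) = 21.
|B(U(7,11))| = C(11,7) = 330.
Total bases = 21 * 330 = 6930.

6930


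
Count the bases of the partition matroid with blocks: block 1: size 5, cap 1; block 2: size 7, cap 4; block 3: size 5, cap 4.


A basis picks exactly ci elements from block i.
Number of bases = product of C(|Si|, ci).
= C(5,1) * C(7,4) * C(5,4)
= 5 * 35 * 5
= 875.

875


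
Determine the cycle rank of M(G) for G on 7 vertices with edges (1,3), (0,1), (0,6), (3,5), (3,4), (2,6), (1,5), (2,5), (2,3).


Cycle rank (nullity) = |E| - r(M) = |E| - (|V| - c).
|E| = 9, |V| = 7, c = 1.
Nullity = 9 - (7 - 1) = 9 - 6 = 3.

3


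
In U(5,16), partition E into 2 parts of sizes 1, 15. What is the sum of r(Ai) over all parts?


r(Ai) = min(|Ai|, 5) for each part.
Sum = min(1,5) + min(15,5)
    = 1 + 5
    = 6.

6


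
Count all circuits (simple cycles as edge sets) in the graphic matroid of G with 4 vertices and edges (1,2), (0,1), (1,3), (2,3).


A circuit in a graphic matroid = edge set of a simple cycle.
G has 4 vertices and 4 edges.
Enumerating all minimal edge subsets forming cycles...
Total circuits found: 1.

1


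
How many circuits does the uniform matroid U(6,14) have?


In U(6,14), circuits are the (7)-element subsets.
Any set of 7 elements is dependent, and removing any one element gives
an independent set of size 6, so it is a minimal dependent set.
Number of circuits = C(14,7) = 14! / (7! * 7!) = 3432.

3432


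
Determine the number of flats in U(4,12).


Flats of U(4,12): every subset of size < 4 is a flat, plus E itself.
Count = (12 choose 0) + (12 choose 1) + (12 choose 2) + (12 choose 3) + 1
     = 1 + 12 + 66 + 220 + 1
     = 300.

300


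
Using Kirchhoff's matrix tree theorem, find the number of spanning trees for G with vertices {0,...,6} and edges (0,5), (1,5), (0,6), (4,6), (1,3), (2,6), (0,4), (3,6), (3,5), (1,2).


By Kirchhoff's matrix tree theorem, the number of spanning trees equals
the determinant of any cofactor of the Laplacian matrix L.
G has 7 vertices and 10 edges.
Computing the (6 x 6) cofactor determinant gives 94.

94


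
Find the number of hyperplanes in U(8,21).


Hyperplanes of U(8,21) are flats of rank 7.
In a uniform matroid, these are exactly the (7)-element subsets.
Count = (21 choose 7) = 116280.

116280


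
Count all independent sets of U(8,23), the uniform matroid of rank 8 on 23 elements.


Independent sets of U(8,23) are all subsets of size <= 8.
Count = (23 choose 0) + (23 choose 1) + (23 choose 2) + (23 choose 3) + (23 choose 4) + (23 choose 5) + (23 choose 6) + (23 choose 7) + (23 choose 8)
     = 1 + 23 + 253 + 1771 + 8855 + 33649 + 100947 + 245157 + 490314
     = 880970.

880970


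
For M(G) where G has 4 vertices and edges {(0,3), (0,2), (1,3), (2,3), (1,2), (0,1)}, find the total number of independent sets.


An independent set in a graphic matroid is an acyclic edge subset.
G has 4 vertices and 6 edges.
Enumerate all 2^6 = 64 subsets, checking for acyclicity.
Total independent sets = 38.

38


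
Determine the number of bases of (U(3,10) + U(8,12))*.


(M1+M2)* = M1* + M2*.
M1* = U(7,10), bases: C(10,7) = 120.
M2* = U(4,12), bases: C(12,4) = 495.
|B(M*)| = 120 * 495 = 59400.

59400


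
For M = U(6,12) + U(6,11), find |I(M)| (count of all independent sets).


For a direct sum, |I(M1+M2)| = |I(M1)| * |I(M2)|.
|I(U(6,12))| = sum C(12,k) for k=0..6 = 2510.
|I(U(6,11))| = sum C(11,k) for k=0..6 = 1486.
Total = 2510 * 1486 = 3729860.

3729860


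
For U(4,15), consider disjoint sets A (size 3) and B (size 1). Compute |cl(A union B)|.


|A union B| = 3 + 1 = 4 (disjoint).
In U(4,15), cl(S) = S if |S| < 4, else cl(S) = E.
Since 4 >= 4, cl(A union B) = E.
|cl(A union B)| = 15.

15


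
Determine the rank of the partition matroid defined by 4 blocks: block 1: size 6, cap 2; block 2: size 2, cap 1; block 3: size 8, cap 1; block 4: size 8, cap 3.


Rank of a partition matroid = sum of min(|Si|, ci) for each block.
= min(6,2) + min(2,1) + min(8,1) + min(8,3)
= 2 + 1 + 1 + 3
= 7.

7


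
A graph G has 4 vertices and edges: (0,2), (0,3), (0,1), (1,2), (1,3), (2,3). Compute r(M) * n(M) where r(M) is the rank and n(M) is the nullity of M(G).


r(M) = |V| - c = 4 - 1 = 3.
nullity = |E| - r(M) = 6 - 3 = 3.
Product = 3 * 3 = 9.

9


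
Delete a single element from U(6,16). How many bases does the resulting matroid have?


Deleting e from U(6,16) gives U(6,15) since n > r.
Bases of U(6,15) = C(15,6) = 5005.

5005


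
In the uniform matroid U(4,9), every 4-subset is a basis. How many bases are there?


Bases of U(4,9) are all 4-element subsets of the 9-element ground set.
Number of bases = C(9,4).
C(9,4) = (9 * 8 * 7 * 6) / (1 * 2 * 3 * 4) = 126.

126


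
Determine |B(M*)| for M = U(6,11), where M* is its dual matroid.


The dual of U(r,n) is U(n-r, n) = U(5,11).
Bases of U(5,11) are all (5)-element subsets.
|B(M*)| = C(11,5) = 462.

462


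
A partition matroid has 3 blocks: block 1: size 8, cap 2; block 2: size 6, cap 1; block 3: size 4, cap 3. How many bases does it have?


A basis picks exactly ci elements from block i.
Number of bases = product of C(|Si|, ci).
= C(8,2) * C(6,1) * C(4,3)
= 28 * 6 * 4
= 672.

672


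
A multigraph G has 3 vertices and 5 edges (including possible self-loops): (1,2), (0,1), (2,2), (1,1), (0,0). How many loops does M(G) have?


In a graphic matroid, a loop is a self-loop edge (u,u) with rank 0.
Examining all 5 edges for self-loops...
Self-loops found: (2,2), (1,1), (0,0)
Number of loops = 3.

3


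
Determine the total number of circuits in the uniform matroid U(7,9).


In U(7,9), circuits are the (8)-element subsets.
Any set of 8 elements is dependent, and removing any one element gives
an independent set of size 7, so it is a minimal dependent set.
Number of circuits = C(9,8) = 9! / (8! * 1!) = 9.

9


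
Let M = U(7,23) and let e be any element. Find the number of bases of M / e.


Contracting e from U(7,23) gives U(6,22).
Bases of U(6,22) = (22 choose 6) = 74613.

74613


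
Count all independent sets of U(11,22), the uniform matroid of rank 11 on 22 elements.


Independent sets of U(11,22) are all subsets of size <= 11.
Count = (22 choose 0) + (22 choose 1) + (22 choose 2) + (22 choose 3) + (22 choose 4) + (22 choose 5) + (22 choose 6) + (22 choose 7) + (22 choose 8) + (22 choose 9) + (22 choose 10) + (22 choose 11)
     = 1 + 22 + 231 + 1540 + 7315 + 26334 + 74613 + 170544 + 319770 + 497420 + 646646 + 705432
     = 2449868.

2449868


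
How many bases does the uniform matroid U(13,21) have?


Bases of U(13,21) are all 13-element subsets of the 21-element ground set.
Number of bases = C(21,13).
(21 choose 13) = 203490.

203490


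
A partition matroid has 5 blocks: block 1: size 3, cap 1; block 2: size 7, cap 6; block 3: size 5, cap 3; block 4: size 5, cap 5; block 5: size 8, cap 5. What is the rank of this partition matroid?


Rank of a partition matroid = sum of min(|Si|, ci) for each block.
= min(3,1) + min(7,6) + min(5,3) + min(5,5) + min(8,5)
= 1 + 6 + 3 + 5 + 5
= 20.

20


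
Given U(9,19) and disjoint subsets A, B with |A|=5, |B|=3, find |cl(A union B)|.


|A union B| = 5 + 3 = 8 (disjoint).
In U(9,19), cl(S) = S if |S| < 9, else cl(S) = E.
Since 8 < 9, cl(A union B) = A union B.
|cl(A union B)| = 8.

8


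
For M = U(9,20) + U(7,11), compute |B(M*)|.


(M1+M2)* = M1* + M2*.
M1* = U(11,20), bases: C(20,11) = 167960.
M2* = U(4,11), bases: C(11,4) = 330.
|B(M*)| = 167960 * 330 = 55426800.

55426800


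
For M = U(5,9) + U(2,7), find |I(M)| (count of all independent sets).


For a direct sum, |I(M1+M2)| = |I(M1)| * |I(M2)|.
|I(U(5,9))| = sum C(9,k) for k=0..5 = 382.
|I(U(2,7))| = sum C(7,k) for k=0..2 = 29.
Total = 382 * 29 = 11078.

11078
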